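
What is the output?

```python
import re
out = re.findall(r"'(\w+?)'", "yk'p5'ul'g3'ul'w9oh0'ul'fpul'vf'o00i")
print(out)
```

Walking the string: at [2:6] match "'p5'", group 1 = 'p5'; at [8:12] match "'g3'", group 1 = 'g3'; at [14:21] match "'w9oh0'", group 1 = 'w9oh0'; at [23:29] match "'fpul'", group 1 = 'fpul'.
With a single group, `findall` returns only what that group captured — 4 items.

['p5', 'g3', 'w9oh0', 'fpul']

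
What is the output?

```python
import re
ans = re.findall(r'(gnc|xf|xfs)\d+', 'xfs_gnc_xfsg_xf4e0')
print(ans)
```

['xf']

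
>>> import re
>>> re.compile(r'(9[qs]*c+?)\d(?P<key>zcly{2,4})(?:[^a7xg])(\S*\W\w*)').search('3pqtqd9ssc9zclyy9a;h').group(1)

'9ssc'

The match spans [6:20] → '9ssc9zclyy9a;h'.
Captured: group 1 = '9ssc', group 2 = 'zclyy', group 3 = 'a;h'.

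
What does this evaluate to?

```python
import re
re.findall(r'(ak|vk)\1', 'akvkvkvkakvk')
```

['vk']

`\1` has to match the exact text group 1 already captured.
With a single group, `findall` returns only what that group captured — 1 item.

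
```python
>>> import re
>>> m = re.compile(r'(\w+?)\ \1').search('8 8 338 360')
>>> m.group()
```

After group 1 captures some text, `\1` only succeeds where that same text appears again.
The match spans [0:3] → '8 8'.

'8 8'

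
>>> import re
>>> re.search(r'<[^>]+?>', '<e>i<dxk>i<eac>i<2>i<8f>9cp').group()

Unlike `match`, `search` isn't anchored — it looks for the pattern anywhere in the string.
The match spans [0:3] → '<e>'.

'<e>'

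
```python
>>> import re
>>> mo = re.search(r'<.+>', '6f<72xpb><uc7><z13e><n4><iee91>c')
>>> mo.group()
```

'<72xpb><uc7><z13e><n4><iee91>'

`re.search` tries every starting position until one works.
The match spans [2:31] → '<72xpb><uc7><z13e><n4><iee91>'.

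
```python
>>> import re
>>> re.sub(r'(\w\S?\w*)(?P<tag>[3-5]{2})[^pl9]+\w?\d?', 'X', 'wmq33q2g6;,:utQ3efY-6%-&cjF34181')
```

'X'

Every occurrence is swapped for 'X'.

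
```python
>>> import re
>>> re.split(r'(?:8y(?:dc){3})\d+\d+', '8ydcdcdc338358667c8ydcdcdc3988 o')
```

['', 'c', ' o']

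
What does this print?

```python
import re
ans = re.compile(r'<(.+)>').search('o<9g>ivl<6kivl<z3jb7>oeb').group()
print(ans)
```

`re.search` tries every starting position until one works.
The match spans [1:21] → '<9g>ivl<6kivl<z3jb7>'.
Captured: group 1 = '9g>ivl<6kivl<z3jb7'.

<9g>ivl<6kivl<z3jb7>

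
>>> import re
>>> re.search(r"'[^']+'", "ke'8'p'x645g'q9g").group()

"'8'"

`re.search` scans for the first position where the pattern succeeds.
The match spans [2:5] → "'8'".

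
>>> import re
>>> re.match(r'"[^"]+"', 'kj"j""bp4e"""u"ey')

`re.match` won't scan ahead — the pattern has to work from the very first character.
Here position 0 doesn't satisfy it, so the call returns None.

None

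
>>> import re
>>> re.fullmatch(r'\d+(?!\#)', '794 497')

The negative lookaround is zero-width — it rules out positions where the adjacent text would match, without consuming anything.
For `fullmatch`, every character of the input must be accounted for by the pattern.
Here the pattern can't cover the whole string, so the call returns None.

None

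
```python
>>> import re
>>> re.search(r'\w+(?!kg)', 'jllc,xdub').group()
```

The negative lookaround is zero-width — it rules out positions where the adjacent text would match, without consuming anything.
`search` walks the string left to right and returns the first match it finds.
The match spans [0:4] → 'jllc'.

'jllc'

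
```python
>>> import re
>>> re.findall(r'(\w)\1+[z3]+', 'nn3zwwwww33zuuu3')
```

A backreference is literal: `\1` must see the identical characters the first group matched.
Because there's exactly one group, `findall` drops the full match and keeps group 1 from each hit.

['n', 'w', 'u']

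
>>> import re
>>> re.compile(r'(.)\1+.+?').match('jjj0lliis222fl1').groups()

('j',)

The backreference `\1` re-matches whatever the first group consumed, character for character.
`re.match` won't scan ahead — the pattern has to work from the very first character.
The match spans [0:4] → 'jjj0'.
Captured: group 1 = 'j'.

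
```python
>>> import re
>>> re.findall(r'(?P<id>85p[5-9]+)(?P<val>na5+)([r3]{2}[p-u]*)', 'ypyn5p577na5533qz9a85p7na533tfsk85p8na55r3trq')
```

This matches the literal '85p', then one or more of a character in [5-9] (captured as 'id'); then the literal 'na', then one or more of a literal '5' (captured as 'val'); then exactly 2 of one of [r3], then zero or more of a character in [p-u] (captured).
With 3 capturing groups, `findall` returns a 3-tuple per match.

[('85p7', 'na5', '33t'), ('85p8', 'na55', 'r3trq')]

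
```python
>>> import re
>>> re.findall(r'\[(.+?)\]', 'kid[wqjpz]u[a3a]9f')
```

['wqjpz', 'a3a']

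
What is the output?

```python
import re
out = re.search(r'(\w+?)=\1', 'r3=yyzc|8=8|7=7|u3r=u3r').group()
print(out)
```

8=8

A backreference is literal: `\1` must see the identical characters the first group matched.
The match spans [8:11] → '8=8'.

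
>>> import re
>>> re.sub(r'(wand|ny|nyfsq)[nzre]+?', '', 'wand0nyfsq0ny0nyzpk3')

'wand0nyfsq0ny0pk3'

Each match is replaced by ''.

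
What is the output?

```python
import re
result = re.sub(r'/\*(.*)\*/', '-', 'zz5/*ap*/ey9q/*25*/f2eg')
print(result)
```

Matches: at [3:19] → '/*ap*/ey9q/*25*/'.
Every occurrence is swapped for '-'.

zz5-f2eg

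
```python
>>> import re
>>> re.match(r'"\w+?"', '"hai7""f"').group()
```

'"hai7"'

With `match`, the pattern is implicitly anchored at the beginning.
The match spans [0:6] → '"hai7"'.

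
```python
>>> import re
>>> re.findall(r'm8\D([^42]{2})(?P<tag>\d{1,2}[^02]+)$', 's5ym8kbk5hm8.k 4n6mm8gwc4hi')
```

Pattern: the literal 'm8', then a non-digit; then exactly 2 of any character except [42] (captured); then 1 to 2 of a digit, then one or more of any character except [02] (captured as 'tag'); then anchored at the end.
2 groups means the one result is a tuple of 2 captured strings — 1 here.

[('bk', '5hm8.k 4n6mm8gwc4hi')]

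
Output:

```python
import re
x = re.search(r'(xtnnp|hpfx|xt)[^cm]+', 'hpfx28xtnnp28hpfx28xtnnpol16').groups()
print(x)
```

Unlike `match`, `search` isn't anchored — it looks for the pattern anywhere in the string.
The match spans [0:28] → 'hpfx28xtnnp28hpfx28xtnnpol16'.
Captured: group 1 = 'hpfx'.

('hpfx',)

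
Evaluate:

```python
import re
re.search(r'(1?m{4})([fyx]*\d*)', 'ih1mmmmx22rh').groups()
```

The match spans [2:10] → '1mmmmx22'.
Captured: group 1 = '1mmmm', group 2 = 'x22'.

('1mmmm', 'x22')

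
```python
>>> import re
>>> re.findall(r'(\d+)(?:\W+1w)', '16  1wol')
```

['16']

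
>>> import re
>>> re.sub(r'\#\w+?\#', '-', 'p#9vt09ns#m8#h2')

Matches: at [1:10] → '#9vt09ns#'.
`sub` substitutes '-' at each match site.

'p-m8#h2'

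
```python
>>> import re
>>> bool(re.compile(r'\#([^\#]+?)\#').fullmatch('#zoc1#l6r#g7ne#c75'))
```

False

`fullmatch` succeeds only if the pattern covers the string from start to end.
Here there's no way to consume every character, so the call returns None, and `bool(None)` is False.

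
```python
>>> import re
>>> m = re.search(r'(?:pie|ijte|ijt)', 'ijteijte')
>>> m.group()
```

'ijte'

Alternation tries branches left to right and keeps the first one that lets the overall match succeed at that position.
`re.search` tries every starting position until one works.
The match spans [0:4] → 'ijte'.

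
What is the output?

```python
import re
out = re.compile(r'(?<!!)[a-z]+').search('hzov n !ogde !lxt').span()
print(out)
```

(0, 4)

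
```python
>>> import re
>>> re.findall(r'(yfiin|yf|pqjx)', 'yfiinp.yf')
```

['yfiin', 'yf']

Alternation tries branches left to right and keeps the first one that lets the overall match succeed at that position.
Because there's exactly one group, `findall` drops the full match and keeps group 1 from each hit.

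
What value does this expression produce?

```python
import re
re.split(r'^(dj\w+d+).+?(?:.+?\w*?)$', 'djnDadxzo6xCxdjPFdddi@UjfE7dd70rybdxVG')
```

['', 'djnDadxzo6xCxdjPFddd', '']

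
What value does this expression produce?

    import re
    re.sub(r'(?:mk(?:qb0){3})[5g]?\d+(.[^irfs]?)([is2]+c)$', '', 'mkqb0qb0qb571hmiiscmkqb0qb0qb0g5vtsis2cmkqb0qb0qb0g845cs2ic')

'mkqb0qb0qb571hmiiscmkqb0qb0qb0g5vtsis2c'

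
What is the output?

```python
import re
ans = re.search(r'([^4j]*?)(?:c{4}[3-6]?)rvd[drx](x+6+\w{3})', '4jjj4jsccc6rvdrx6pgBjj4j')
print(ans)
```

None

This matches zero or more of any character except [4j] (lazy) (captured); then exactly 4 of a literal 'c', then optionally a character in [3-6] (non-capturing group); then the literal 'rvd', then one of [drx]; then one or more of a literal 'x', then one or more of a literal '6', then exactly 3 of a word character (captured).
Unlike `match`, `search` isn't anchored — it looks for the pattern anywhere in the string.
Here nothing in the string fits, so the call returns None.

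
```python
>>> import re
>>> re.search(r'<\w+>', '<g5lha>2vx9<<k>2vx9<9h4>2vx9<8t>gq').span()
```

The match spans [0:7] → '<g5lha>'.

(0, 7)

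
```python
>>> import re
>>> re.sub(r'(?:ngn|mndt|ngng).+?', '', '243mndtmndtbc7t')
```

Matches: at [3:8] → 'mndtm'.
Each match is replaced by ''.

'243ndtbc7t'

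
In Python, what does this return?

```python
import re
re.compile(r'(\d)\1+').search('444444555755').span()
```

`\1` is not a pattern — it's the concrete string captured by group 1, re-applied verbatim.
`re.search` scans for the first position where the pattern succeeds.
The match spans [0:6] → '444444'.
Captured: group 1 = '4'.

(0, 6)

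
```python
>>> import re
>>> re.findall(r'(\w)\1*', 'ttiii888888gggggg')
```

['t', 'i', '8', 'g']

A backreference is literal: `\1` must see the identical characters the first group matched.
Matches: at [0:2] match 'tt', group 1 = 't'; at [2:5] match 'iii', group 1 = 'i'; at [5:11] match '888888', group 1 = '8'; at [11:17] match 'gggggg', group 1 = 'g'.
`findall` collects group 1 from each match (4 total).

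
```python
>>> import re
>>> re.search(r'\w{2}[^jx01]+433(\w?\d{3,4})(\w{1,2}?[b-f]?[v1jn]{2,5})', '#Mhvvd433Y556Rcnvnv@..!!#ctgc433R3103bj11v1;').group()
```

The pattern matches exactly 2 of a word character, then one or more of any character except [jx01], then the literal '433'; then optionally a word character, then 3 to 4 of a digit (captured); then 1 to 2 of a word character (lazy), then optionally a character in [b-f], then 2 to 5 of one of [v1jn] (captured).
The match spans [1:43] → 'Mhvvd433Y556Rcnvnv@..!!#ctgc433R3103bj11v1'.

'Mhvvd433Y556Rcnvnv@..!!#ctgc433R3103bj11v1'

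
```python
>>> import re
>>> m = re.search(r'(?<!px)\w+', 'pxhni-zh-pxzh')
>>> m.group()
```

The negative lookahead/lookbehind blocks any match where the forbidden context is present.
Unlike `match`, `search` isn't anchored — it looks for the pattern anywhere in the string.
The match spans [0:5] → 'pxhni'.

'pxhni'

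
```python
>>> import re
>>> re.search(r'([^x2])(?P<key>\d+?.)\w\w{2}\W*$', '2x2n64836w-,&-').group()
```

'n64836w-,&-'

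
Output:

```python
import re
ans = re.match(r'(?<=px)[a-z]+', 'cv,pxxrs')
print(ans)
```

None

With `match`, the pattern is implicitly anchored at the beginning.
Here the string doesn't start with a match, so the call returns None.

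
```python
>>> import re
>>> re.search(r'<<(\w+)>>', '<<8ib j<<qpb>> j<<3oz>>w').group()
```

'<<qpb>>'

Unlike `match`, `search` isn't anchored — it looks for the pattern anywhere in the string.
The match spans [7:14] → '<<qpb>>'.
Captured: group 1 = 'qpb'.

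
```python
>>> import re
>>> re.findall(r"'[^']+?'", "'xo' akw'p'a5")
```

Matches: at [0:4] → "'xo'"; at [8:11] → "'p'".
Since nothing is captured, `findall` lists the 2 matched substrings directly.

["'xo'", "'p'"]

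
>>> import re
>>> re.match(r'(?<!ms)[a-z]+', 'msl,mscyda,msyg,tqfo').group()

The negative lookahead/lookbehind blocks any match where the forbidden context is present.
`re.match` only tries the pattern at the start of the string.
The match spans [0:3] → 'msl'.

'msl'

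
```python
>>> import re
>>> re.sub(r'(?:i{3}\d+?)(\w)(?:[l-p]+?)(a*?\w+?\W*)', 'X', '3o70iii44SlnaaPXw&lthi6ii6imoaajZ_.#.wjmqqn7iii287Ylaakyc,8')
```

A non-greedy quantifier consumes as few characters as it can — just enough that the remainder of the pattern still matches from where it stops; whatever follows it matches normally.
Every occurrence is swapped for 'X'.

'3o70XaaPXw&lthi6ii6imoaajZ_.#.wjmqqn7Xakyc,8'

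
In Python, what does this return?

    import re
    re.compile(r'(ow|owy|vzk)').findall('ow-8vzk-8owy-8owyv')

Alternation tries branches left to right and keeps the first one that lets the overall match succeed at that position.
Scanning left to right: at [0:2] match 'ow', group 1 = 'ow'; at [4:7] match 'vzk', group 1 = 'vzk'; at [9:11] match 'ow', group 1 = 'ow'; at [14:16] match 'ow', group 1 = 'ow'.
With a single group, `findall` returns only what that group captured — 4 items.

['ow', 'vzk', 'ow', 'ow']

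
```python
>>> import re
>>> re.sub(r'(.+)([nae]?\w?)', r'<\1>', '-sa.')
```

'<-sa.>'

Pattern: one or more of any character (captured); then optionally one of [nae], then optionally a word character (captured).
`\1` in the replacement pulls in group 1's text for each match.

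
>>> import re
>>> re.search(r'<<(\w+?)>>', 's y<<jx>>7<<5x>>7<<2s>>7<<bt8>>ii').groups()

('jx',)

`re.search` tries every starting position until one works.
The match spans [3:9] → '<<jx>>'.
Captured: group 1 = 'jx'.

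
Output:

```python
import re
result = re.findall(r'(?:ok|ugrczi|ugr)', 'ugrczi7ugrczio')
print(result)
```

The regex engine tests alternatives in the order written; an earlier branch that matches wins even if a later one would match more.
Walking the string: at [0:6] → 'ugrczi'; at [7:13] → 'ugrczi'.
With no groups in the pattern, `findall` gives back each whole match — 2 here.

['ugrczi', 'ugrczi']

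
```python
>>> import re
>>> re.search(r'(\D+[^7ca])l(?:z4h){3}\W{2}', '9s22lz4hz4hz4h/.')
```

None

This matches one or more of a non-digit, then any character except [7ca] (captured); then a literal 'l'; then the literal 'z4h' repeated 3 times, then exactly 2 of a non-word character.
`re.search` tries every starting position until one works.
Here nothing in the string fits, so the call returns None.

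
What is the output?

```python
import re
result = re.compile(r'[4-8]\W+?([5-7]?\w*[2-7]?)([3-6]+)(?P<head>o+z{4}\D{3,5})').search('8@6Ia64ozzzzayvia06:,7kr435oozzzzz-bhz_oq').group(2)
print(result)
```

This matches a character in [4-8]; then one or more of a non-word character (lazy); then optionally a character in [5-7], then zero or more of a word character, then optionally a character in [2-7] (captured); then one or more of a character in [3-6] (captured); then one or more of a literal 'o', then exactly 4 of the literal 'z', then 3 to 5 of a non-digit (captured as 'head').
Unlike `match`, `search` isn't anchored — it looks for the pattern anywhere in the string.
The match spans [0:17] → '8@6Ia64ozzzzayvia'.
Captured: group 1 = '6Ia6', group 2 = '4', group 3 = 'ozzzzayvia'.

4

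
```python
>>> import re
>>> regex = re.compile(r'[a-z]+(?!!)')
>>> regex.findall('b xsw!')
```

['b', 'xs']

Because the assertion is negative and zero-width, positions next to the forbidden text are skipped.
Matches: at [0:1] → 'b'; at [2:4] → 'xs'.
With no groups in the pattern, `findall` gives back each whole match — 2 here.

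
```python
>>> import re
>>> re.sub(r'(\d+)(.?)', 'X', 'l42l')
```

'lX'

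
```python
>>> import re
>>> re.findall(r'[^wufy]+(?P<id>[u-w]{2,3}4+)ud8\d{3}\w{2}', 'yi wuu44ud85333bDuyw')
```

This matches one or more of any character except [wufy]; then 2 to 3 of a character in [u-w], then one or more of the literal '4' (captured as 'id'); then the literal 'ud', then the literal '8'; then exactly 3 of a digit, then exactly 2 of a word character.
Scanning left to right: at [1:16] match 'i wuu44ud85333b', group 1 = 'wuu44'.
One capturing group, so `findall` returns just the captured substring from the one match — 1 in all.

['wuu44']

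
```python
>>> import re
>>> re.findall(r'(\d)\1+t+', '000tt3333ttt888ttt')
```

`\1` has to match the exact text group 1 already captured.
Walking the string: at [0:5] match '000tt', group 1 = '0'; at [5:12] match '3333ttt', group 1 = '3'; at [12:18] match '888ttt', group 1 = '8'.
With a single group, `findall` returns only what that group captured — 3 items.

['0', '3', '8']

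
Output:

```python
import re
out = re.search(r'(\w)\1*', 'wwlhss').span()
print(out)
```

(0, 2)

The backreference `\1` re-matches whatever the first group consumed, character for character.
The match spans [0:2] → 'ww'.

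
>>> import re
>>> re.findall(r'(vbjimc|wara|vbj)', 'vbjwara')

One capturing group, so `findall` returns just the captured substring from each match — 2 in all.

['vbj', 'wara']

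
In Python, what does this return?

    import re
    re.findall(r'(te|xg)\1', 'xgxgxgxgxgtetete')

['xg', 'xg', 'te']

`\1` has to match the exact text group 1 already captured.
Matches: at [0:4] match 'xgxg', group 1 = 'xg'; at [4:8] match 'xgxg', group 1 = 'xg'; at [10:14] match 'tete', group 1 = 'te'.
Because there's exactly one group, `findall` drops the full match and keeps group 1 from each hit.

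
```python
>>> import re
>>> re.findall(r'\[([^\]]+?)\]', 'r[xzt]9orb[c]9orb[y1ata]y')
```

['xzt', 'c', 'y1ata']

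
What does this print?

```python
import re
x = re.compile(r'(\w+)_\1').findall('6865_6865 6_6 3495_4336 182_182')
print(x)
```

['6865', '6', '182']

After group 1 captures some text, `\1` only succeeds where that same text appears again.
Walking the string: at [0:9] match '6865_6865', group 1 = '6865'; at [10:13] match '6_6', group 1 = '6'; at [24:31] match '182_182', group 1 = '182'.
With a single group, `findall` returns only what that group captured — 3 items.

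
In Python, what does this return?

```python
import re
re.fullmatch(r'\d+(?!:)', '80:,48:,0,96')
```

`re.fullmatch` is like wrapping the pattern in `^…$` (in single-line mode).
Here the pattern can't cover the whole string, so the call returns None.

None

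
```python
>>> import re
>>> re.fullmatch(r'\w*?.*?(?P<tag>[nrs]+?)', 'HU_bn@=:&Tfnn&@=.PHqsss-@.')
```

`fullmatch` succeeds only if the pattern covers the string from start to end.
Here the pattern can't cover the whole string, so the call returns None.

None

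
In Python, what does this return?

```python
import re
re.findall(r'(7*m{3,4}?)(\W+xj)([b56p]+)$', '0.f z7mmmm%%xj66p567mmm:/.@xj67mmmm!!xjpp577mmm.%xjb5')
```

[('77mmm', '.%xj', 'b5')]

`findall` packs the 3 group values into a tuple for every match.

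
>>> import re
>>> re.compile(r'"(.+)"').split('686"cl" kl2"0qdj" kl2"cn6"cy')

['686', 'cl" kl2"0qdj" kl2"cn6', 'cy']

Matches to split on: at [3:26] → '"cl" kl2"0qdj" kl2"cn6"'.
`re.split` interleaves the captured-group text with the surrounding fragments.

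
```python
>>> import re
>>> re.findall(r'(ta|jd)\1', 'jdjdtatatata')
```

['jd', 'ta', 'ta']

The backreference `\1` re-matches whatever the first group consumed, character for character.
Matches: at [0:4] match 'jdjd', group 1 = 'jd'; at [4:8] match 'tata', group 1 = 'ta'; at [8:12] match 'tata', group 1 = 'ta'.
One capturing group, so `findall` returns just the captured substring from each match — 3 in all.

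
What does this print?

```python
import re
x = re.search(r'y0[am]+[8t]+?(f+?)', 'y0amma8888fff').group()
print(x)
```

The match spans [0:11] → 'y0amma8888f'.

y0amma8888f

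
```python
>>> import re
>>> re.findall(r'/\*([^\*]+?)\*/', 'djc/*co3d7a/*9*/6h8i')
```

['9']

One capturing group, so `findall` returns just the captured substring from the one match — 1 in all.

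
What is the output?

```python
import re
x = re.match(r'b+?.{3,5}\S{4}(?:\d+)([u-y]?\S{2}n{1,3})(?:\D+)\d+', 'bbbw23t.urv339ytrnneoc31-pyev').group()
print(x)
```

bbbw23t.urv339ytrnneoc31

`re.match` won't scan ahead — the pattern has to work from the very first character.
The match spans [0:24] → 'bbbw23t.urv339ytrnneoc31'.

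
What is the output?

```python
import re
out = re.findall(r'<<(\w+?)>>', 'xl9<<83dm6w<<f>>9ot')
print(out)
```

Scanning left to right: at [11:16] match '<<f>>', group 1 = 'f'.
With a single group, `findall` returns only what that group captured — 1 item.

['f']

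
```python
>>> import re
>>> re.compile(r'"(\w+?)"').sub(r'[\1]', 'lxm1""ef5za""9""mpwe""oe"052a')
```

Each match is replaced using the text its own group 1 captured.

'lxm1"[ef5za][9][mpwe][oe]052a'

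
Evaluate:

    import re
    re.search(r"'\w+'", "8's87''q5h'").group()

`search` walks the string left to right and returns the first match it finds.
The match spans [1:6] → "'s87'".

"'s87'"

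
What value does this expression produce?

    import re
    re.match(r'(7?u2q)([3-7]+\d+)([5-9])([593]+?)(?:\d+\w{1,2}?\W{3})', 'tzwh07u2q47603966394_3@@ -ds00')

With `match`, the pattern is implicitly anchored at the beginning.
Here the pattern fails at index 0, so the call returns None.

None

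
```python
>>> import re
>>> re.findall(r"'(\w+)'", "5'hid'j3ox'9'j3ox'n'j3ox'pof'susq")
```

Scanning left to right: at [1:6] match "'hid'", group 1 = 'hid'; at [10:13] match "'9'", group 1 = '9'; at [17:20] match "'n'", group 1 = 'n'; at [24:29] match "'pof'", group 1 = 'pof'.
`findall` collects group 1 from each match (4 total).

['hid', '9', 'n', 'pof']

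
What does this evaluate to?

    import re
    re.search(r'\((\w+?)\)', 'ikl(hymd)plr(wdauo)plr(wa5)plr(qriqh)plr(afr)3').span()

(3, 9)

The match spans [3:9] → '(hymd)'.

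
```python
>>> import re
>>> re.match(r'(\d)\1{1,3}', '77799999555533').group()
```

'777'

`re.match` won't scan ahead — the pattern has to work from the very first character.
The match spans [0:3] → '777'.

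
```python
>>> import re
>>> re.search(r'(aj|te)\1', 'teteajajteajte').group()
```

The backreference `\1` re-matches whatever the first group consumed, character for character.
The match spans [0:4] → 'tete'.

'tete'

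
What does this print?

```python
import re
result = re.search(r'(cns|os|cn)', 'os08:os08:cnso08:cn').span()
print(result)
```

(0, 2)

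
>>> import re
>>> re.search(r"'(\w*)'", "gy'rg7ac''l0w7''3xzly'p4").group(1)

'rg7ac'

`re.search` tries every starting position until one works.
The match spans [2:9] → "'rg7ac'".
Captured: group 1 = 'rg7ac'.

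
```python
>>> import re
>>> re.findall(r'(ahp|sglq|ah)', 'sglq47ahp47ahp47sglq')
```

['sglq', 'ahp', 'ahp', 'sglq']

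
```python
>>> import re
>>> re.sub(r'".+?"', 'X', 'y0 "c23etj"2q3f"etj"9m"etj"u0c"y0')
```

'y0 X2q3fX9mXu0c"y0'

Because the quantifier is non-greedy, it stops expanding at the earliest point where the rest of the pattern can succeed.
Each match is replaced by 'X'.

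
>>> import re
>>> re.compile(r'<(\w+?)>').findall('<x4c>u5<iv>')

['x4c', 'iv']

Scanning left to right: at [0:5] match '<x4c>', group 1 = 'x4c'; at [7:11] match '<iv>', group 1 = 'iv'.
With a single group, `findall` returns only what that group captured — 2 items.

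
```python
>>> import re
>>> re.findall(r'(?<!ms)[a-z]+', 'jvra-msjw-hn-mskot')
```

The negative lookahead/lookbehind blocks any match where the forbidden context is present.
Scanning left to right: at [0:4] → 'jvra'; at [5:9] → 'msjw'; at [10:12] → 'hn'; at [13:18] → 'mskot'.
With no groups in the pattern, `findall` gives back each whole match — 4 here.

['jvra', 'msjw', 'hn', 'mskot']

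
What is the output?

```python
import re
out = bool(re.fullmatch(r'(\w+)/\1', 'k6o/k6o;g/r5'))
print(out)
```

A backreference is literal: `\1` must see the identical characters the first group matched.
`re.fullmatch` is like wrapping the pattern in `^…$` (in single-line mode).
Here the string isn't matched end-to-end, so the call returns None, and `bool(None)` is False.

False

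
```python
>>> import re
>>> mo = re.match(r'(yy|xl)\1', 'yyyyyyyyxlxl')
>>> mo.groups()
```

A backreference is literal: `\1` must see the identical characters the first group matched.
`re.match` won't scan ahead — the pattern has to work from the very first character.
The match spans [0:4] → 'yyyy'.
Captured: group 1 = 'yy'.

('yy',)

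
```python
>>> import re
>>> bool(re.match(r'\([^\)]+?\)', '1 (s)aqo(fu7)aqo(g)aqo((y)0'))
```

`re.match` won't scan ahead — the pattern has to work from the very first character.
Here position 0 doesn't satisfy it, so the call returns None, and `bool(None)` is False.

False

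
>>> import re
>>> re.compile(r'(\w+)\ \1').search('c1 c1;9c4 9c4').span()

The backreference `\1` re-matches whatever the first group consumed, character for character.
The match spans [0:5] → 'c1 c1'.

(0, 5)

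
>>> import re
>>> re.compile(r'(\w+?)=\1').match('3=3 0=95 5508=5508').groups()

('3',)

The backreference `\1` re-matches whatever the first group consumed, character for character.
`match` is anchored at position 0; if the pattern doesn't fit there, it returns None.
The match spans [0:3] → '3=3'.
Captured: group 1 = '3'.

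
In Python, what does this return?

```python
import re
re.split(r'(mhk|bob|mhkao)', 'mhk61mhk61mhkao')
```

Alternation tries branches left to right and keeps the first one that lets the overall match succeed at that position.
The group in the pattern means `split` returns the separators' captures alongside the pieces.

['', 'mhk', '61', 'mhk', '61', 'mhk', 'ao']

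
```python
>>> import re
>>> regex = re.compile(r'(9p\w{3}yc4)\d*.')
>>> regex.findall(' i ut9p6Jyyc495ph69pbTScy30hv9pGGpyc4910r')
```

This matches the literal '9p', then exactly 3 of a word character, then the literal 'yc4' (captured); then zero or more of a digit, then any character.
Walking the string: at [5:16] match '9p6Jyyc495p', group 1 = '9p6Jyyc4'; at [29:41] match '9pGGpyc4910r', group 1 = '9pGGpyc4'.
With a single group, `findall` returns only what that group captured — 2 items.

['9p6Jyyc4', '9pGGpyc4']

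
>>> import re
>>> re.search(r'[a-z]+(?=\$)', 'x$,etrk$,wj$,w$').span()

(0, 1)

Because the assertion is zero-width, the text it checks is not consumed and won't appear in the result.
`search` walks the string left to right and returns the first match it finds.
The match spans [0:1] → 'x'.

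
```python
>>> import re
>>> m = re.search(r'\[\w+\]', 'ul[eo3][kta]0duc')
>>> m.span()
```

(2, 7)

`re.search` scans for the first position where the pattern succeeds.
The match spans [2:7] → '[eo3]'.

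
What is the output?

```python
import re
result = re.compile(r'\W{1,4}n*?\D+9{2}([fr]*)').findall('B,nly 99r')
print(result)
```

['r']

This matches 1 to 4 of a non-word character, then zero or more of a literal 'n' (lazy); then one or more of a non-digit, then exactly 2 of the literal '9'; then zero or more of one of [fr] (captured).
Walking the string: at [1:9] match ',nly 99r', group 1 = 'r'.
`findall` collects group 1 from the one match (1 total).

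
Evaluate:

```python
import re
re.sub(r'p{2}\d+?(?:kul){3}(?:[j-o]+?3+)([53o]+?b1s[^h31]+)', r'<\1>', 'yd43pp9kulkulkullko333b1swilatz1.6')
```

Each match is replaced using the text its own group 1 captured.

'yd43<3b1swilatz>1.6'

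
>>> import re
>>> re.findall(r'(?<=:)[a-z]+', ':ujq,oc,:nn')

['ujq', 'nn']

The positive lookaround only admits positions where the adjacent text matches; those characters stay outside the span.
Walking the string: at [1:4] → 'ujq'; at [9:11] → 'nn'.
With no groups in the pattern, `findall` gives back each whole match — 2 here.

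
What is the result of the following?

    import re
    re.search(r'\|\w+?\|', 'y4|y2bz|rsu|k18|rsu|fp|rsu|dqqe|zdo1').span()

(2, 8)

`re.search` scans for the first position where the pattern succeeds.
The match spans [2:8] → '|y2bz|'.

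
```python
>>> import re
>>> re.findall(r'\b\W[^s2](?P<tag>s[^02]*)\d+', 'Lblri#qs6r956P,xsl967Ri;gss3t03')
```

['s6r956P,xsl967Ri;gss3t']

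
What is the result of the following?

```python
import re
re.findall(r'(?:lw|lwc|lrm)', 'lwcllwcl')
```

The regex engine tests alternatives in the order written; an earlier branch that matches wins even if a later one would match more.
No capturing groups, so `findall` returns the 2 full match strings.

['lw', 'lw']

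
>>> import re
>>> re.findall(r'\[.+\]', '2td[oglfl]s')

['[oglfl]']

No capturing groups, so `findall` returns the 1 full match string.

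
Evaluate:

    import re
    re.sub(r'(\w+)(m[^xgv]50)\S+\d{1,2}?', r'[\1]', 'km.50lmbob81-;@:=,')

This matches one or more of a word character (captured); then the literal 'm', then any character except [xgv], then the literal '50' (captured); then one or more of a non-whitespace character, then 1 to 2 of a digit (lazy).
Matches: at [0:12] → 'km.50lmbob81'.
`\1` in the replacement pulls in group 1's text for each match.

'[k]-;@:=,'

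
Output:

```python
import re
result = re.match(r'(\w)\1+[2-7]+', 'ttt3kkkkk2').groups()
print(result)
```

('t',)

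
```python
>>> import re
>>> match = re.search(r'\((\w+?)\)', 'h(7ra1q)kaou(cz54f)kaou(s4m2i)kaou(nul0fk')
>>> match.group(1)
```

`search` walks the string left to right and returns the first match it finds.
The match spans [1:8] → '(7ra1q)'.
Captured: group 1 = '7ra1q'.

'7ra1q'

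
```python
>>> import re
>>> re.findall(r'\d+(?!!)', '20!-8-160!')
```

The negative lookaround is zero-width — it rules out positions where the adjacent text would match, without consuming anything.
No capturing groups, so `findall` returns the 3 full match strings.

['2', '8', '16']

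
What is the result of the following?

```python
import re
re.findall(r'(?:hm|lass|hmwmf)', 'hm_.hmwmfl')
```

['hm', 'hm']

Alternation tries branches left to right and keeps the first one that lets the overall match succeed at that position.
Since nothing is captured, `findall` lists the 2 matched substrings directly.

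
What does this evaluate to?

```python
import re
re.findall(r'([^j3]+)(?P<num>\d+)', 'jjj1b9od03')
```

[('1b9od0', '3')]

This matches one or more of any character except [j3] (captured); then one or more of a digit (captured as 'num').
Multiple groups make `findall` return tuples — one 2-tuple for the one match.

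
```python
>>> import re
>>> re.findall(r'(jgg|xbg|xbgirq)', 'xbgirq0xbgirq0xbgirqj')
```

['xbg', 'xbg', 'xbg']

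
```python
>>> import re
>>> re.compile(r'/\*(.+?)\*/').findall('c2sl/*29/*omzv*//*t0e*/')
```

The `?` after the quantifier makes it lazy — it takes as little as possible before letting the rest of the pattern try.
`findall` collects group 1 from each match (2 total).

['29/*omzv', 't0e']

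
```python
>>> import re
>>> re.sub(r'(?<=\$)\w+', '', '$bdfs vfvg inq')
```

'$ vfvg inq'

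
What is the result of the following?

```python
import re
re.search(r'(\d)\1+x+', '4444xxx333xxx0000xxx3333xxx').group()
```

`\1` is not a pattern — it's the concrete string captured by group 1, re-applied verbatim.
The match spans [0:7] → '4444xxx'.

'4444xxx'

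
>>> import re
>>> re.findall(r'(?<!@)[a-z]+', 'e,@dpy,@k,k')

['e', 'py', 'k']

A negative assertion filters positions out without eating any characters.
Scanning left to right: at [0:1] → 'e'; at [4:6] → 'py'; at [10:11] → 'k'.
No capturing groups, so `findall` returns the 3 full match strings.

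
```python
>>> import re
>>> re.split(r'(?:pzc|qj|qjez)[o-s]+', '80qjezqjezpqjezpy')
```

Matches to split on: at [2:7] → 'qjezq'; at [11:16] → 'qjezp'.
Each match becomes a cut point; 3 segments remain.

['80', 'jezp', 'y']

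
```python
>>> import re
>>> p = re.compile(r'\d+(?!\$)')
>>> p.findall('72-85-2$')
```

A negative assertion filters positions out without eating any characters.
`findall` yields the raw match text (2 of them) because the pattern has no groups.

['72', '85']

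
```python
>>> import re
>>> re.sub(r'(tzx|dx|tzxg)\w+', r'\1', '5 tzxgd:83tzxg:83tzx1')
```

'5 tzx:83tzx:83tzx'

Branches in `(...|...)` are attempted left-to-right; the first branch that allows the whole pattern to succeed is taken.
The replacement refers to a captured group, so each match is rewritten using its own captured text.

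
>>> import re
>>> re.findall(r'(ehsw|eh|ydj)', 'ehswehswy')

['ehsw', 'ehsw']

The regex engine tests alternatives in the order written; an earlier branch that matches wins even if a later one would match more.
Matches: at [0:4] match 'ehsw', group 1 = 'ehsw'; at [4:8] match 'ehsw', group 1 = 'ehsw'.
Because there's exactly one group, `findall` drops the full match and keeps group 1 from each hit.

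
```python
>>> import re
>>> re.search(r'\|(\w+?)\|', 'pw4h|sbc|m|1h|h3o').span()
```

(4, 9)

`re.search` tries every starting position until one works.
The match spans [4:9] → '|sbc|'.
Captured: group 1 = 'sbc'.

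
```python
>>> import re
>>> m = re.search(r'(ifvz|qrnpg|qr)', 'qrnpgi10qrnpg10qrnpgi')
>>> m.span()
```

The regex engine tests alternatives in the order written; an earlier branch that matches wins even if a later one would match more.
`re.search` scans for the first position where the pattern succeeds.
The match spans [0:5] → 'qrnpg'.
Captured: group 1 = 'qrnpg'.

(0, 5)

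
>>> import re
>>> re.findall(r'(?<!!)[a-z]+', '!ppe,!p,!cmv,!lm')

['pe', 'mv', 'm']

Because the assertion is negative and zero-width, positions next to the forbidden text are skipped.
Scanning left to right: at [2:4] → 'pe'; at [10:12] → 'mv'; at [15:16] → 'm'.
With no groups in the pattern, `findall` gives back each whole match — 3 here.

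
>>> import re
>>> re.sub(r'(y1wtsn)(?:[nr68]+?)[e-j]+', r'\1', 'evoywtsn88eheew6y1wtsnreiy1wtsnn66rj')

The replacement refers to a captured group, so each match is rewritten using its own captured text.

'evoywtsn88eheew6y1wtsny1wtsn'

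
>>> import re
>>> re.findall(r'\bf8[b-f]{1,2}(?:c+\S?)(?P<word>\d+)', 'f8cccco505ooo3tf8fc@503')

['505']

With a single group, `findall` returns only what that group captured — 1 item.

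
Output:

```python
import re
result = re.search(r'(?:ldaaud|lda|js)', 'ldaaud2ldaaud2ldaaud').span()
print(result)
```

Alternation isn't longest-match — the leftmost alternative that fits at this position is chosen.
Unlike `match`, `search` isn't anchored — it looks for the pattern anywhere in the string.
The match spans [0:6] → 'ldaaud'.

(0, 6)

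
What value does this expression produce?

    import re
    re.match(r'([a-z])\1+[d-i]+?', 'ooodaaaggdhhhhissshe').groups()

('o',)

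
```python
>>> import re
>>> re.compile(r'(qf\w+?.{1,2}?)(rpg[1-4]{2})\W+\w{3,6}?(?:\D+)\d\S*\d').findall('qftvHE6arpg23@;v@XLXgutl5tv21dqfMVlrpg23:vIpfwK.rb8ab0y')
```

[('qfMVl', 'rpg23')]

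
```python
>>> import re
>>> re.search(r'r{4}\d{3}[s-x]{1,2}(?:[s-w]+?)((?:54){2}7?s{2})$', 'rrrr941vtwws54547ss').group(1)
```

The match spans [0:19] → 'rrrr941vtwws54547ss'.
Captured: group 1 = '54547ss'.

'54547ss'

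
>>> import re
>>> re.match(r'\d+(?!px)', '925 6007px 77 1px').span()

(0, 3)

`re.match` won't scan ahead — the pattern has to work from the very first character.
The match spans [0:3] → '925'.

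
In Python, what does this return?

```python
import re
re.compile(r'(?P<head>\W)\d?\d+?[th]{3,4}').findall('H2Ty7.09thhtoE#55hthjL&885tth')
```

['.', '#', '&']

This matches a non-word character (captured as 'head'); then optionally a digit; then one or more of a digit (lazy), then 3 to 4 of one of [th].
With a single group, `findall` returns only what that group captured — 3 items.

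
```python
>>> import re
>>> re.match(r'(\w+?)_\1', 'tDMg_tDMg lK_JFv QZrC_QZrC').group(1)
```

A backreference is literal: `\1` must see the identical characters the first group matched.
`re.match` only tries the pattern at the start of the string.
The match spans [0:9] → 'tDMg_tDMg'.
Captured: group 1 = 'tDMg'.

'tDMg'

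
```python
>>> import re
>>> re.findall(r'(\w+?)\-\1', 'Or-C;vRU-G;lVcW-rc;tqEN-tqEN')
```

`\1` has to match the exact text group 1 already captured.
Scanning left to right: at [19:28] match 'tqEN-tqEN', group 1 = 'tqEN'.
Because there's exactly one group, `findall` drops the full match and keeps group 1 from the one hit.

['tqEN']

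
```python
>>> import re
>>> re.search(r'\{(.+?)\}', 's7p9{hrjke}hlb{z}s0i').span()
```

(4, 11)

Lazy quantifiers expand one character at a time until the remainder of the pattern can match.
Unlike `match`, `search` isn't anchored — it looks for the pattern anywhere in the string.
The match spans [4:11] → '{hrjke}'.
Captured: group 1 = 'hrjke'.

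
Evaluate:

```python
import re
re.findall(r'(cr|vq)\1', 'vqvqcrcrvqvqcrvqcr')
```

['vq', 'cr', 'vq']

A backreference is literal: `\1` must see the identical characters the first group matched.
One capturing group, so `findall` returns just the captured substring from each match — 3 in all.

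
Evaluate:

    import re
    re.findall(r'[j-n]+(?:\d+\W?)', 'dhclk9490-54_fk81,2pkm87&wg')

['lk9490-', 'k81,', 'km87&']

Pattern: one or more of a character in [j-n]; then one or more of a digit, then optionally a non-word character (non-capturing group).
Scanning left to right: at [3:10] → 'lk9490-'; at [14:18] → 'k81,'; at [20:25] → 'km87&'.
Since nothing is captured, `findall` lists the 3 matched substrings directly.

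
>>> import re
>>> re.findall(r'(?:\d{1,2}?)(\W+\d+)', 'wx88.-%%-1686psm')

['.-%%-1686']

This matches 1 to 2 of a digit (lazy) (non-capturing group); then one or more of a non-word character, then one or more of a digit (captured).
Matches: at [2:13] match '88.-%%-1686', group 1 = '.-%%-1686'.
Because there's exactly one group, `findall` drops the full match and keeps group 1 from the one hit.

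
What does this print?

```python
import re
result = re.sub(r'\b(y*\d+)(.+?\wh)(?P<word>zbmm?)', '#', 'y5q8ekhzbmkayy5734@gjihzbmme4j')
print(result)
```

#kayy5734@gjihzbmme4j

Lazy quantifiers expand one character at a time until the remainder of the pattern can match.
Each match is replaced by '#'.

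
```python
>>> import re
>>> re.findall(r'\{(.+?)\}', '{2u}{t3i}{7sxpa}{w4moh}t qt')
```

['2u', 't3i', '7sxpa', 'w4moh']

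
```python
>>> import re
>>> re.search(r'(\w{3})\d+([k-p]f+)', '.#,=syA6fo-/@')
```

This matches exactly 3 of a word character (captured); then one or more of a digit; then a character in [k-p], then one or more of the literal 'f' (captured).
`re.search` tries every starting position until one works.
Here the pattern never matches, so the call returns None.

None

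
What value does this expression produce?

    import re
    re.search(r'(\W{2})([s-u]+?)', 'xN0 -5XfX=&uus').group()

'=&u'

The pattern matches exactly 2 of a non-word character (captured); then one or more of a character in [s-u] (lazy) (captured).
The `?` after the quantifier makes it lazy — it takes as little as possible before letting the rest of the pattern try.
Unlike `match`, `search` isn't anchored — it looks for the pattern anywhere in the string.
The match spans [9:12] → '=&u'.
Captured: group 1 = '=&', group 2 = 'u'.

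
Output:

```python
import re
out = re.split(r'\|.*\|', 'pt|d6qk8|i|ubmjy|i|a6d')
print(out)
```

['pt', 'a6d']

Matches to split on: at [2:19] → '|d6qk8|i|ubmjy|i|'.
The string is cut at each match, leaving 2 pieces.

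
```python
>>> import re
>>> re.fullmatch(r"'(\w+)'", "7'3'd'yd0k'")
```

None

`re.fullmatch` requires the pattern to consume the entire string.
Here the pattern can't cover the whole string, so the call returns None.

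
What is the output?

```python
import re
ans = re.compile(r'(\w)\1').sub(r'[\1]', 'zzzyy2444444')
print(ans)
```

`\1` has to match the exact text group 1 already captured.
Matches: at [0:2] → 'zz'; at [3:5] → 'yy'; at [6:8] → '44'; at [8:10] → '44'; at [10:12] → '44'.
Each match is replaced using the text its own group 1 captured.

[z]z[y]2[4][4][4]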